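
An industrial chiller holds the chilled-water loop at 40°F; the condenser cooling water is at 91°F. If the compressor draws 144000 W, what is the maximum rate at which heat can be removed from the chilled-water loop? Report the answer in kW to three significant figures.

1410 kW

In absolute terms T_C = 277.59 K and T_H = 305.93 K, so ΔT = 28.33 K.
COP_Carnot = T_C/ΔT = 277.59/28.33 = 9.797.
Q̇_max = COP_Carnot × Ẇ = 9.797 × 144000 W = 1411000 W = 1411 kW.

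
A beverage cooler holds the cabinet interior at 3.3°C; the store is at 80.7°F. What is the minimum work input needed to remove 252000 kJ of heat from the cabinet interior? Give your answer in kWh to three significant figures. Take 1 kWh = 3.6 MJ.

6.02 kWh

In absolute terms T_C = 276.45 K and T_H = 300.21 K, so ΔT = 23.76 K.
The reversible limit is COP_R = T_C/ΔT = 11.64, so W_min = Q_C/COP = Q_C·ΔT/T_C.
W_min = 252000 × 23.76/276.45 = 21650 kJ = 6.015 kWh.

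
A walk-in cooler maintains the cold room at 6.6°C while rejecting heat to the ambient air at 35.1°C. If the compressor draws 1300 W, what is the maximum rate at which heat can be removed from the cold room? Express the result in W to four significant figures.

In absolute terms T_C = 279.75 K and T_H = 308.25 K, so ΔT = 28.50 K.
COP_Carnot = T_C/ΔT = 279.75/28.50 = 9.816.
Q̇_max = COP_Carnot × Ẇ = 9.816 × 1300 W = 12760 W.

12760 W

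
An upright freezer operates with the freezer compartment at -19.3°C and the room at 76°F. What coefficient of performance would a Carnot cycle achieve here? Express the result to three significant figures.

5.80

In absolute terms T_C = 253.85 K and T_H = 297.59 K, so ΔT = 43.74 K.
For a reversible cycle, COP_Carnot = T_C/ΔT = 253.85/43.74 = 5.803.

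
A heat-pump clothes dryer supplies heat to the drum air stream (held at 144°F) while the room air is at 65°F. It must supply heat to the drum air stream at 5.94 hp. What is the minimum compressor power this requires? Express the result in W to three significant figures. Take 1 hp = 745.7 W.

In absolute terms T_C = 291.48 K and T_H = 335.37 K, so ΔT = 43.89 K.
COP_Carnot = T_H/ΔT = 335.37/43.89 = 7.641.
Ẇ_min = Q̇/COP_Carnot = 5.940/7.641 = 0.7773 hp = 579.7 W.

580 W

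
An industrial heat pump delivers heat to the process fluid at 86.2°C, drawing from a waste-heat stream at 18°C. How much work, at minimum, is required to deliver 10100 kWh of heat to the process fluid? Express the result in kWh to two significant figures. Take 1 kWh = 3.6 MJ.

1900 kWh

In absolute terms T_C = 291.15 K and T_H = 359.35 K, so ΔT = 68.20 K.
The reversible limit is COP_HP = T_H/ΔT = 5.269, so W_min = Q_H/COP = Q_H·ΔT/T_H.
W_min = 10100 × 68.20/359.35 = 1917 kWh.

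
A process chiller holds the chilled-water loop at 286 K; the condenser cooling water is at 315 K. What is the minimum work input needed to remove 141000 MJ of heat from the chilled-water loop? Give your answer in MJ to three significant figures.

14300 MJ

The reservoir spacing is ΔT = 315 − 286 = 29.00 K.
The reversible limit is COP_R = T_C/ΔT = 9.862, so W_min = Q_C/COP = Q_C·ΔT/T_C.
W_min = 141000 × 29.00/286.00 = 14300 MJ.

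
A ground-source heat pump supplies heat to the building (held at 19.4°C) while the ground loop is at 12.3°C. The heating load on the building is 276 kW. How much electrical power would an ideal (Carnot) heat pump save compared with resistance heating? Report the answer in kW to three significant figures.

In absolute terms T_C = 285.45 K and T_H = 292.55 K, so ΔT = 7.100 K.
COP_Carnot = T_H/ΔT = 292.55/7.100 = 41.20.
Resistance heating needs Ẇ_res = Q̇_H = 276.0 kW; the reversible heat pump needs only Ẇ_hp = Q̇_H/COP = 6.698 kW.
Saving = 276.0 − 6.698 = 269.3 kW.

269 kW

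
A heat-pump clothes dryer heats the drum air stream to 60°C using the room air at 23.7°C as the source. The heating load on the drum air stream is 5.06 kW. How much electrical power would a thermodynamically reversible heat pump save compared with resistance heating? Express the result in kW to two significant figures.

In absolute terms T_C = 296.85 K and T_H = 333.15 K, so ΔT = 36.30 K.
COP_Carnot = T_H/ΔT = 333.15/36.30 = 9.178.
Resistance heating needs Ẇ_res = Q̇_H = 5.060 kW; the reversible heat pump needs only Ẇ_hp = Q̇_H/COP = 0.5513 kW.
Saving = 5.060 − 0.5513 = 4.509 kW.

4.5 kW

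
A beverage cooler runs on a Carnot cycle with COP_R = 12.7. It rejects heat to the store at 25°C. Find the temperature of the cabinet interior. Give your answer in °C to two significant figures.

3.2 °C

For a Carnot refrigerator COP_R = T_C/(T_H − T_C), so T_C = COP·T_H/(1 + COP).
With T_H = 298.15 K, T_C = 12.7 × 298.15/13.70 = 276.39 K.
Converting, 276.39 K = 3.24°C.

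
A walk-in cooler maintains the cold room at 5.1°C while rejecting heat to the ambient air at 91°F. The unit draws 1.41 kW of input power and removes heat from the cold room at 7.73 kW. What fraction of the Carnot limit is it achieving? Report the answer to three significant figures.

0.545

COP_actual = Q̇_C/Ẇ = 7.730/1.410 = 5.482.
In absolute terms T_C = 278.25 K and T_H = 305.93 K, so ΔT = 27.68 K.
COP_Carnot = T_C/ΔT = 278.25/27.68 = 10.05.
η_II = COP_actual/COP_Carnot = 5.482/10.05 = 0.5453.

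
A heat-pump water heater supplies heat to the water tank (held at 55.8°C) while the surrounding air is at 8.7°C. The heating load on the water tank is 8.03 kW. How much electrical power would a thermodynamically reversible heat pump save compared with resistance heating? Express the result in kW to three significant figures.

In absolute terms T_C = 281.85 K and T_H = 328.95 K, so ΔT = 47.10 K.
COP_Carnot = T_H/ΔT = 328.95/47.10 = 6.984.
Resistance heating needs Ẇ_res = Q̇_H = 8.030 kW; the reversible heat pump needs only Ẇ_hp = Q̇_H/COP = 1.150 kW.
Saving = 8.030 − 1.150 = 6.880 kW.

6.88 kW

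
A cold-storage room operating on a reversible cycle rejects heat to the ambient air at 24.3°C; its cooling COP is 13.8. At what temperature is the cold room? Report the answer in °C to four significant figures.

For a Carnot refrigerator COP_R = T_C/(T_H − T_C), so T_C = COP·T_H/(1 + COP).
With T_H = 297.45 K, T_C = 13.8 × 297.45/14.80 = 277.35 K.
Converting, 277.35 K = 4.20°C.

4.202 °C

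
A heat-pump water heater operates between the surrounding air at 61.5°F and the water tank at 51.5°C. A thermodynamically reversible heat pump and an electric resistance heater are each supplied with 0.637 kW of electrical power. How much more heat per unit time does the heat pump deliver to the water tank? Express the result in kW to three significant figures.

In absolute terms T_C = 289.54 K and T_H = 324.65 K, so ΔT = 35.11 K.
COP_Carnot = T_H/ΔT = 324.65/35.11 = 9.246.
The heat pump delivers Q̇_H = COP × Ẇ = 5.890 kW; the resistance heater delivers Ẇ = 0.6370 kW.
Extra = (COP − 1)·Ẇ = 5.253 kW.

5.25 kW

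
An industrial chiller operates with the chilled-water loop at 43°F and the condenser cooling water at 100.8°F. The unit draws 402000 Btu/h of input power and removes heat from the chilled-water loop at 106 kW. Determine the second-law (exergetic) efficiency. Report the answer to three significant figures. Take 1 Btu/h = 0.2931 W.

0.103

Converting, Q̇_C = 106.0 kW = 361700 Btu/h, so COP_actual = Q̇_C/Ẇ = 361700/402000 = 0.8996.
In absolute terms T_C = 279.26 K and T_H = 311.37 K, so ΔT = 32.11 K.
COP_Carnot = T_C/ΔT = 279.26/32.11 = 8.697.
η_II = COP_actual/COP_Carnot = 0.8996/8.697 = 0.1034.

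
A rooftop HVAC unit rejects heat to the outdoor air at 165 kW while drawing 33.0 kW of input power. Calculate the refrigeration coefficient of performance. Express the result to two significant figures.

The first law gives Q̇_H = Q̇_C + Ẇ, so the three rates are Q̇_C = 132.0, Q̇_H = 165.0, Ẇ = 33.00 kW.
COP_R = Q̇_C/Ẇ = 132.0/33.00 = 4.000.

4.0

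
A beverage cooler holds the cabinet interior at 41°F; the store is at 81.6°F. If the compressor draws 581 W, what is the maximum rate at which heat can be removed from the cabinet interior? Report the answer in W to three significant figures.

In absolute terms T_C = 278.15 K and T_H = 300.71 K, so ΔT = 22.56 K.
COP_Carnot = T_C/ΔT = 278.15/22.56 = 12.33.
Q̇_max = COP_Carnot × Ẇ = 12.33 × 581.0 W = 7165 W.

7160 W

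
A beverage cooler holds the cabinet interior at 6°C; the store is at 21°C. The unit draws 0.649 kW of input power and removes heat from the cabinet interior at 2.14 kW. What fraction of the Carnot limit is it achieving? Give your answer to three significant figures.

COP_actual = Q̇_C/Ẇ = 2.140/0.6490 = 3.297.
In absolute terms T_C = 279.15 K and T_H = 294.15 K, so ΔT = 15.00 K.
COP_Carnot = T_C/ΔT = 279.15/15.00 = 18.61.
η_II = COP_actual/COP_Carnot = 3.297/18.61 = 0.1772.

0.177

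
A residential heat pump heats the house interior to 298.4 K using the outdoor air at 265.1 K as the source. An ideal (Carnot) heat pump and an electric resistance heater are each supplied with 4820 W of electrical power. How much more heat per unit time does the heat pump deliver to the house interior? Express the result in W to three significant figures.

The reservoir spacing is ΔT = 298.4 − 265.1 = 33.30 K.
COP_Carnot = T_H/ΔT = 298.40/33.30 = 8.961.
The heat pump delivers Q̇_H = COP × Ẇ = 43190 W; the resistance heater delivers Ẇ = 4820 W.
Extra = (COP − 1)·Ẇ = 38370 W.

38400 W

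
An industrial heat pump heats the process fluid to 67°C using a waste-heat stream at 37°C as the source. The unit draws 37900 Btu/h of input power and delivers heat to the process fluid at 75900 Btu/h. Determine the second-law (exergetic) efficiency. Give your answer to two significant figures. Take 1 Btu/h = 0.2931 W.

0.18

COP_actual = Q̇_H/Ẇ = 75900/37900 = 2.003.
In absolute terms T_C = 310.15 K and T_H = 340.15 K, so ΔT = 30.00 K.
COP_Carnot = T_H/ΔT = 340.15/30.00 = 11.34.
η_II = COP_actual/COP_Carnot = 2.003/11.34 = 0.1766.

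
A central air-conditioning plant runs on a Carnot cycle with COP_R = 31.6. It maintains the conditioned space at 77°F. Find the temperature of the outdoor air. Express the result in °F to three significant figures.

94.0 °F

COP_R = T_C/(T_H − T_C) gives T_H − T_C = T_C/COP.
With T_C = 298.15 K, T_H = 298.15 × (1 + 1/31.6) = 307.59 K.
Converting, 307.59 K = 93.98°F.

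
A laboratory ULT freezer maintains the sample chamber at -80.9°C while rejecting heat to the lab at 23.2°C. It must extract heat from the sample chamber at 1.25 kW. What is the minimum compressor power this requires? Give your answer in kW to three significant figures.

In absolute terms T_C = 192.25 K and T_H = 296.35 K, so ΔT = 104.1 K.
COP_Carnot = T_C/ΔT = 192.25/104.1 = 1.847.
Ẇ_min = Q̇/COP_Carnot = 1.250/1.847 = 0.6769 kW.

0.677 kW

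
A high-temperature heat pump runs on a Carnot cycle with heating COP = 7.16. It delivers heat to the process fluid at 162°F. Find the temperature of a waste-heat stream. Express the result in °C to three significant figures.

24.0 °C

COP_HP = T_H/(T_H − T_C) gives T_H − T_C = T_H/COP.
With T_H = 345.37 K, T_C = 345.37 × (1 − 1/7.16) = 297.14 K.
Converting, 297.14 K = 23.99°C.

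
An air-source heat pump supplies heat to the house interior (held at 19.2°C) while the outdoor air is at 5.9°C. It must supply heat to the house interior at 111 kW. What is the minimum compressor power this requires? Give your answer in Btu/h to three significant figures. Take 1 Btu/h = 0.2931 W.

17200 Btu/h

In absolute terms T_C = 279.05 K and T_H = 292.35 K, so ΔT = 13.30 K.
COP_Carnot = T_H/ΔT = 292.35/13.30 = 21.98.
Ẇ_min = Q̇/COP_Carnot = 111.0/21.98 = 5.050 kW = 17230 Btu/h.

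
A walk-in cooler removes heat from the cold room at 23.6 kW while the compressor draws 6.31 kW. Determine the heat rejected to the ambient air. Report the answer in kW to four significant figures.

For a cyclic device the first law requires Q̇_H = Q̇_C + Ẇ.
Q̇_H = Q̇_C + Ẇ = 29.91 kW.

29.91 kW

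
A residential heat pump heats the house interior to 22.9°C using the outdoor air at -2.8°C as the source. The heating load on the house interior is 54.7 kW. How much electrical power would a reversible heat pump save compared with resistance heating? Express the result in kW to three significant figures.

In absolute terms T_C = 270.35 K and T_H = 296.05 K, so ΔT = 25.70 K.
COP_Carnot = T_H/ΔT = 296.05/25.70 = 11.52.
Resistance heating needs Ẇ_res = Q̇_H = 54.70 kW; the reversible heat pump needs only Ẇ_hp = Q̇_H/COP = 4.748 kW.
Saving = 54.70 − 4.748 = 49.95 kW.

50.0 kW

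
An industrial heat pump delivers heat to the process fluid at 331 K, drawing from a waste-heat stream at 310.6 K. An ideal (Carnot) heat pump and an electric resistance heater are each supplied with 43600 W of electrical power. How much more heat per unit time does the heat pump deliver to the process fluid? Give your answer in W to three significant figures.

The reservoir spacing is ΔT = 331 − 310.6 = 20.40 K.
COP_Carnot = T_H/ΔT = 331.00/20.40 = 16.23.
The heat pump delivers Q̇_H = COP × Ẇ = 707400 W; the resistance heater delivers Ẇ = 43600 W.
Extra = (COP − 1)·Ẇ = 663800 W.

664000 W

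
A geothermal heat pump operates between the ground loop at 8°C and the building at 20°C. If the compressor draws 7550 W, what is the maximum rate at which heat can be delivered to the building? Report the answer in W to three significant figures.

In absolute terms T_C = 281.15 K and T_H = 293.15 K, so ΔT = 12.00 K.
COP_Carnot = T_H/ΔT = 293.15/12.00 = 24.43.
Q̇_max = COP_Carnot × Ẇ = 24.43 × 7550 W = 184400 W.

184000 W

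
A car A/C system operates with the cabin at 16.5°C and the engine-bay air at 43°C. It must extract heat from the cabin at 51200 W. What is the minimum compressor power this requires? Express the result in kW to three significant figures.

4.68 kW

In absolute terms T_C = 289.65 K and T_H = 316.15 K, so ΔT = 26.50 K.
COP_Carnot = T_C/ΔT = 289.65/26.50 = 10.93.
Ẇ_min = Q̇/COP_Carnot = 51200/10.93 = 4684 W = 4.684 kW.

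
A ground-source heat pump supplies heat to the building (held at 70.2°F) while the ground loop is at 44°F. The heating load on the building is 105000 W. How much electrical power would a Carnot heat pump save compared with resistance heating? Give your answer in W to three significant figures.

99800 W

In absolute terms T_C = 279.82 K and T_H = 294.37 K, so ΔT = 14.56 K.
COP_Carnot = T_H/ΔT = 294.37/14.56 = 20.22.
Resistance heating needs Ẇ_res = Q̇_H = 105000 W; the reversible heat pump needs only Ẇ_hp = Q̇_H/COP = 5192 W.
Saving = 105000 − 5192 = 99810 W.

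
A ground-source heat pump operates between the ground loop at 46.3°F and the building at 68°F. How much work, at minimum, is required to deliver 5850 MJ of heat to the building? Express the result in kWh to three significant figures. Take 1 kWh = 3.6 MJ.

In absolute terms T_C = 281.09 K and T_H = 293.15 K, so ΔT = 12.06 K.
The reversible limit is COP_HP = T_H/ΔT = 24.32, so W_min = Q_H/COP = Q_H·ΔT/T_H.
W_min = 5850 × 12.06/293.15 = 240.6 MJ = 66.83 kWh.

66.8 kWh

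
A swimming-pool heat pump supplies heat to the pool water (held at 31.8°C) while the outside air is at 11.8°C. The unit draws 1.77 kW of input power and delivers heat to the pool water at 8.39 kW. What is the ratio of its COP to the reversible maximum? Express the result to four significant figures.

0.3109

COP_actual = Q̇_H/Ẇ = 8.390/1.770 = 4.740.
In absolute terms T_C = 284.95 K and T_H = 304.95 K, so ΔT = 20.00 K.
COP_Carnot = T_H/ΔT = 304.95/20.00 = 15.25.
η_II = COP_actual/COP_Carnot = 4.740/15.25 = 0.3109.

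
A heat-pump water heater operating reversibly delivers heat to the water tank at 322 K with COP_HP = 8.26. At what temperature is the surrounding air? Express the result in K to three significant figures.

COP_HP = T_H/(T_H − T_C) gives T_H − T_C = T_H/COP.
With T_H = 322.00 K, T_C = 322.00 × (1 − 1/8.26) = 283.02 K.

283 K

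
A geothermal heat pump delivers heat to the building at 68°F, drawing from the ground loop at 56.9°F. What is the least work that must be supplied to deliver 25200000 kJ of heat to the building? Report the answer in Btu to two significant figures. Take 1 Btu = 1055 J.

500000 Btu

In absolute terms T_C = 286.98 K and T_H = 293.15 K, so ΔT = 6.167 K.
The reversible limit is COP_HP = T_H/ΔT = 47.54, so W_min = Q_H/COP = Q_H·ΔT/T_H.
W_min = 25200000 × 6.167/293.15 = 530100 kJ = 502500 Btu.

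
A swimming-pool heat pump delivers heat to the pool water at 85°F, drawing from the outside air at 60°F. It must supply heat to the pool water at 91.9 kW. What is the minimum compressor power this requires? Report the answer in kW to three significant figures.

4.22 kW

In absolute terms T_C = 288.71 K and T_H = 302.59 K, so ΔT = 13.89 K.
COP_Carnot = T_H/ΔT = 302.59/13.89 = 21.79.
Ẇ_min = Q̇/COP_Carnot = 91.90/21.79 = 4.218 kW.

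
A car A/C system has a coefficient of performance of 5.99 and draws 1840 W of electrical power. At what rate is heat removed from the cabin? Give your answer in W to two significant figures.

11000 W

Q̇_C = COP × Ẇ = 5.99 × 1840 = 11020 W.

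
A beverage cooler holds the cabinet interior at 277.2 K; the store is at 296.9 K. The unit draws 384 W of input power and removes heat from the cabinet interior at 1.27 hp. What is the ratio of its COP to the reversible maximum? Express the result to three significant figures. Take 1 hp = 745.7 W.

0.175

Converting, Q̇_C = 1.270 hp = 947.0 W, so COP_actual = Q̇_C/Ẇ = 947.0/384.0 = 2.466.
The reservoir spacing is ΔT = 296.9 − 277.2 = 19.70 K.
COP_Carnot = T_C/ΔT = 277.20/19.70 = 14.07.
η_II = COP_actual/COP_Carnot = 2.466/14.07 = 0.1753.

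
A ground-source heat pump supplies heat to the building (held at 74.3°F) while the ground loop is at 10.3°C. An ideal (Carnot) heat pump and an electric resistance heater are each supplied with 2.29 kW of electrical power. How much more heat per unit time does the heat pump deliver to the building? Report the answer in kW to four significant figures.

49.17 kW

In absolute terms T_C = 283.45 K and T_H = 296.65 K, so ΔT = 13.20 K.
COP_Carnot = T_H/ΔT = 296.65/13.20 = 22.47.
The heat pump delivers Q̇_H = COP × Ẇ = 51.46 kW; the resistance heater delivers Ẇ = 2.290 kW.
Extra = (COP − 1)·Ẇ = 49.17 kW.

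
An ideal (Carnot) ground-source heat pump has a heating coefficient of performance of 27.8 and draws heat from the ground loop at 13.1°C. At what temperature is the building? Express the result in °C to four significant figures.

23.78 °C

COP_HP = T_H/(T_H − T_C) rearranges to T_H = COP·T_C/(COP − 1).
With T_C = 286.25 K, T_H = 27.8 × 286.25/26.80 = 296.93 K.
Converting, 296.93 K = 23.78°C.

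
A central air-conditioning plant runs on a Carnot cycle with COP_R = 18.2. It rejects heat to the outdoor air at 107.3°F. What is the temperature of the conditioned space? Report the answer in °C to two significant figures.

25 °C

For a Carnot refrigerator COP_R = T_C/(T_H − T_C), so T_C = COP·T_H/(1 + COP).
With T_H = 314.98 K, T_C = 18.2 × 314.98/19.20 = 298.58 K.
Converting, 298.58 K = 25.43°C.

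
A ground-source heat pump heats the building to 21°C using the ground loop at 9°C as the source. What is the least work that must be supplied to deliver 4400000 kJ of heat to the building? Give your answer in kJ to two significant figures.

In absolute terms T_C = 282.15 K and T_H = 294.15 K, so ΔT = 12.00 K.
The reversible limit is COP_HP = T_H/ΔT = 24.51, so W_min = Q_H/COP = Q_H·ΔT/T_H.
W_min = 4400000 × 12.00/294.15 = 179500 kJ.

180000 kJ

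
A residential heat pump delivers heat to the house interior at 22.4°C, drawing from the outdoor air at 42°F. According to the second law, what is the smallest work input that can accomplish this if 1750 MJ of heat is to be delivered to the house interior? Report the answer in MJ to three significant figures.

99.7 MJ

In absolute terms T_C = 278.71 K and T_H = 295.55 K, so ΔT = 16.84 K.
The reversible limit is COP_HP = T_H/ΔT = 17.55, so W_min = Q_H/COP = Q_H·ΔT/T_H.
W_min = 1750 × 16.84/295.55 = 99.74 MJ.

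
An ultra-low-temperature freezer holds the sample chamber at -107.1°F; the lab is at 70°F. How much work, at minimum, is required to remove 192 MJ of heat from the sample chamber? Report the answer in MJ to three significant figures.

96.4 MJ

In absolute terms T_C = 195.87 K and T_H = 294.26 K, so ΔT = 98.39 K.
The reversible limit is COP_R = T_C/ΔT = 1.991, so W_min = Q_C/COP = Q_C·ΔT/T_C.
W_min = 192.0 × 98.39/195.87 = 96.44 MJ.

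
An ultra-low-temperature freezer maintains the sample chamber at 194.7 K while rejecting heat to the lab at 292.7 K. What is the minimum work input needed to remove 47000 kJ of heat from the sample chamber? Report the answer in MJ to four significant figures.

The reservoir spacing is ΔT = 292.7 − 194.7 = 98.00 K.
The reversible limit is COP_R = T_C/ΔT = 1.987, so W_min = Q_C/COP = Q_C·ΔT/T_C.
W_min = 47000 × 98.00/194.70 = 23660 kJ = 23.66 MJ.

23.66 MJ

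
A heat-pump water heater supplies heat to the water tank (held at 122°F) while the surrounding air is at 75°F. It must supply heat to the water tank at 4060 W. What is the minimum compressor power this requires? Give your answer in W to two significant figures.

In absolute terms T_C = 297.04 K and T_H = 323.15 K, so ΔT = 26.11 K.
COP_Carnot = T_H/ΔT = 323.15/26.11 = 12.38.
Ẇ_min = Q̇/COP_Carnot = 4060/12.38 = 328.1 W.

330 W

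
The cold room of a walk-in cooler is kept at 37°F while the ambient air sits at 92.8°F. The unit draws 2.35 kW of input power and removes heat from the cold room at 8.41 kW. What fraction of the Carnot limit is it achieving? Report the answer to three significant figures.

COP_actual = Q̇_C/Ẇ = 8.410/2.350 = 3.579.
In absolute terms T_C = 275.93 K and T_H = 306.93 K, so ΔT = 31.00 K.
COP_Carnot = T_C/ΔT = 275.93/31.00 = 8.901.
η_II = COP_actual/COP_Carnot = 3.579/8.901 = 0.4021.

0.402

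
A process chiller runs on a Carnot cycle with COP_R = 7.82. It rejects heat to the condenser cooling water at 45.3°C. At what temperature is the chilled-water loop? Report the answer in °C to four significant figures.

9.195 °C

For a Carnot refrigerator COP_R = T_C/(T_H − T_C), so T_C = COP·T_H/(1 + COP).
With T_H = 318.45 K, T_C = 7.82 × 318.45/8.820 = 282.34 K.
Converting, 282.34 K = 9.19°C.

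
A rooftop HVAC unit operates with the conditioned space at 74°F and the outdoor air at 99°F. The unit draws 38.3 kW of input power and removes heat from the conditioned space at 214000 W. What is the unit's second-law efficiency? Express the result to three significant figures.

0.262

Converting, Q̇_C = 214000 W = 214.0 kW, so COP_actual = Q̇_C/Ẇ = 214.0/38.30 = 5.587.
In absolute terms T_C = 296.48 K and T_H = 310.37 K, so ΔT = 13.89 K.
COP_Carnot = T_C/ΔT = 296.48/13.89 = 21.35.
η_II = COP_actual/COP_Carnot = 5.587/21.35 = 0.2617.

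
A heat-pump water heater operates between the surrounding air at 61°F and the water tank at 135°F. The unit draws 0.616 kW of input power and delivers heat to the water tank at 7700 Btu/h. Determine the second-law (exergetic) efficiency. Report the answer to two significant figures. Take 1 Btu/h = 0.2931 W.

0.46

Converting, Q̇_H = 7700 Btu/h = 2.257 kW, so COP_actual = Q̇_H/Ẇ = 2.257/0.6160 = 3.664.
In absolute terms T_C = 289.26 K and T_H = 330.37 K, so ΔT = 41.11 K.
COP_Carnot = T_H/ΔT = 330.37/41.11 = 8.036.
η_II = COP_actual/COP_Carnot = 3.664/8.036 = 0.4559.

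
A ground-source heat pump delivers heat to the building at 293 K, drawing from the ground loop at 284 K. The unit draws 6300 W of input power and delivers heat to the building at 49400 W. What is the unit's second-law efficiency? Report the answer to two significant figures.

COP_actual = Q̇_H/Ẇ = 49400/6300 = 7.841.
The reservoir spacing is ΔT = 293 − 284 = 9.000 K.
COP_Carnot = T_H/ΔT = 293.00/9.000 = 32.56.
η_II = COP_actual/COP_Carnot = 7.841/32.56 = 0.2409.

0.24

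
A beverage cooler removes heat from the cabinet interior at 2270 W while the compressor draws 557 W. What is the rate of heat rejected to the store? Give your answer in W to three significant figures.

2830 W

For a cyclic device the first law requires Q̇_H = Q̇_C + Ẇ.
Q̇_H = Q̇_C + Ẇ = 2827 W.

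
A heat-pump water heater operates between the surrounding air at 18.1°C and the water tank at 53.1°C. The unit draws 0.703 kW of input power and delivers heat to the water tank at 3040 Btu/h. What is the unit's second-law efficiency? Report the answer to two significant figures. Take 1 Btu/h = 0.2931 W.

0.14

Converting, Q̇_H = 3040 Btu/h = 0.8910 kW, so COP_actual = Q̇_H/Ẇ = 0.8910/0.7030 = 1.267.
In absolute terms T_C = 291.25 K and T_H = 326.25 K, so ΔT = 35.00 K.
COP_Carnot = T_H/ΔT = 326.25/35.00 = 9.321.
η_II = COP_actual/COP_Carnot = 1.267/9.321 = 0.1360.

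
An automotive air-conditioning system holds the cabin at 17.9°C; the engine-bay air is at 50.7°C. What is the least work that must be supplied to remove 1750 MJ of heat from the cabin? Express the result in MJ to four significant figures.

197.2 MJ

In absolute terms T_C = 291.05 K and T_H = 323.85 K, so ΔT = 32.80 K.
The reversible limit is COP_R = T_C/ΔT = 8.873, so W_min = Q_C/COP = Q_C·ΔT/T_C.
W_min = 1750 × 32.80/291.05 = 197.2 MJ.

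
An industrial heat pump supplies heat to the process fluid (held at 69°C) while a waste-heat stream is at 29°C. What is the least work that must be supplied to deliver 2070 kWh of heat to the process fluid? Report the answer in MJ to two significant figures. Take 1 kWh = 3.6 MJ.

In absolute terms T_C = 302.15 K and T_H = 342.15 K, so ΔT = 40.00 K.
The reversible limit is COP_HP = T_H/ΔT = 8.554, so W_min = Q_H/COP = Q_H·ΔT/T_H.
W_min = 2070 × 40.00/342.15 = 242.0 kWh = 871.2 MJ.

870 MJ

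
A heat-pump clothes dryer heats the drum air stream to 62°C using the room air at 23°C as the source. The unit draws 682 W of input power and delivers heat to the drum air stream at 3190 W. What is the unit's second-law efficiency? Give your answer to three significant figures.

COP_actual = Q̇_H/Ẇ = 3190/682.0 = 4.677.
In absolute terms T_C = 296.15 K and T_H = 335.15 K, so ΔT = 39.00 K.
COP_Carnot = T_H/ΔT = 335.15/39.00 = 8.594.
η_II = COP_actual/COP_Carnot = 4.677/8.594 = 0.5443.

0.544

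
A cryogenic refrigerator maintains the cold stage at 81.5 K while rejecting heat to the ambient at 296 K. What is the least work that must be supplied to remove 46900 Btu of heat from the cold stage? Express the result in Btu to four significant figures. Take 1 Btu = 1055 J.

The reservoir spacing is ΔT = 296 − 81.5 = 214.5 K.
The reversible limit is COP_R = T_C/ΔT = 0.3800, so W_min = Q_C/COP = Q_C·ΔT/T_C.
W_min = 46900 × 214.5/81.50 = 123400 Btu.

123400 Btu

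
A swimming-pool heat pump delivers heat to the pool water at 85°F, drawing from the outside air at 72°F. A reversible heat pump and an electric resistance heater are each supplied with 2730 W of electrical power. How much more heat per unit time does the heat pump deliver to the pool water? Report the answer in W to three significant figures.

112000 W

In absolute terms T_C = 295.37 K and T_H = 302.59 K, so ΔT = 7.222 K.
COP_Carnot = T_H/ΔT = 302.59/7.222 = 41.90.
The heat pump delivers Q̇_H = COP × Ẇ = 114400 W; the resistance heater delivers Ẇ = 2730 W.
Extra = (COP − 1)·Ẇ = 111700 W.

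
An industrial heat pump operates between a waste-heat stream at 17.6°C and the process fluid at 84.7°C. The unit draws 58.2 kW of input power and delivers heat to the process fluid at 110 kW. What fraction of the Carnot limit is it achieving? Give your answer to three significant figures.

0.354

COP_actual = Q̇_H/Ẇ = 110.0/58.20 = 1.890.
In absolute terms T_C = 290.75 K and T_H = 357.85 K, so ΔT = 67.10 K.
COP_Carnot = T_H/ΔT = 357.85/67.10 = 5.333.
η_II = COP_actual/COP_Carnot = 1.890/5.333 = 0.3544.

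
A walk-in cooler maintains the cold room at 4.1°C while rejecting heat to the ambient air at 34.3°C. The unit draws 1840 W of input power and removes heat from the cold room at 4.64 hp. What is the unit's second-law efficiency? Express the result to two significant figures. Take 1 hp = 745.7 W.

0.20

Converting, Q̇_C = 4.640 hp = 3460 W, so COP_actual = Q̇_C/Ẇ = 3460/1840 = 1.880.
In absolute terms T_C = 277.25 K and T_H = 307.45 K, so ΔT = 30.20 K.
COP_Carnot = T_C/ΔT = 277.25/30.20 = 9.180.
η_II = COP_actual/COP_Carnot = 1.880/9.180 = 0.2048.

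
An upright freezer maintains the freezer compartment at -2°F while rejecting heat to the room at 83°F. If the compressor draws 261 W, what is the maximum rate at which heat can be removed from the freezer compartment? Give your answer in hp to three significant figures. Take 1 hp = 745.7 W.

1.88 hp

In absolute terms T_C = 254.26 K and T_H = 301.48 K, so ΔT = 47.22 K.
COP_Carnot = T_C/ΔT = 254.26/47.22 = 5.384.
Q̇_max = COP_Carnot × Ẇ = 5.384 × 261.0 W = 1405 W = 1.885 hp.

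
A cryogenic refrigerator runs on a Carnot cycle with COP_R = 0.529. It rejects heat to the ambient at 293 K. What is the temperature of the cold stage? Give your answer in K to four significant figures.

For a Carnot refrigerator COP_R = T_C/(T_H − T_C), so T_C = COP·T_H/(1 + COP).
With T_H = 293.00 K, T_C = 0.529 × 293.00/1.529 = 101.37 K.

101.4 K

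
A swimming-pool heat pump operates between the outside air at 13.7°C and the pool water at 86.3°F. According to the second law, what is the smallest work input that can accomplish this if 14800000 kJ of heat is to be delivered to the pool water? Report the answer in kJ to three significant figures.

803000 kJ

In absolute terms T_C = 286.85 K and T_H = 303.32 K, so ΔT = 16.47 K.
The reversible limit is COP_HP = T_H/ΔT = 18.42, so W_min = Q_H/COP = Q_H·ΔT/T_H.
W_min = 14800000 × 16.47/303.32 = 803500 kJ.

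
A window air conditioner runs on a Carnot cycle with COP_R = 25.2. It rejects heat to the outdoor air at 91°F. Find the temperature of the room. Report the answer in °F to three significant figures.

70.0 °F

For a Carnot refrigerator COP_R = T_C/(T_H − T_C), so T_C = COP·T_H/(1 + COP).
With T_H = 305.93 K, T_C = 25.2 × 305.93/26.20 = 294.25 K.
Converting, 294.25 K = 69.98°F.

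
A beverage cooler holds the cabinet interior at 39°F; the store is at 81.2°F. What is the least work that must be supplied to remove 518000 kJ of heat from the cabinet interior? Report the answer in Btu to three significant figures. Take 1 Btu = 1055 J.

In absolute terms T_C = 277.04 K and T_H = 300.48 K, so ΔT = 23.44 K.
The reversible limit is COP_R = T_C/ΔT = 11.82, so W_min = Q_C/COP = Q_C·ΔT/T_C.
W_min = 518000 × 23.44/277.04 = 43840 kJ = 41550 Btu.

41600 Btu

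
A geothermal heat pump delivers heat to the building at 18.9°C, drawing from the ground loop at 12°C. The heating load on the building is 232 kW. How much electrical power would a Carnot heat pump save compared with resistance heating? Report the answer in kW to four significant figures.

226.5 kW

In absolute terms T_C = 285.15 K and T_H = 292.05 K, so ΔT = 6.900 K.
COP_Carnot = T_H/ΔT = 292.05/6.900 = 42.33.
Resistance heating needs Ẇ_res = Q̇_H = 232.0 kW; the reversible heat pump needs only Ẇ_hp = Q̇_H/COP = 5.481 kW.
Saving = 232.0 − 5.481 = 226.5 kW.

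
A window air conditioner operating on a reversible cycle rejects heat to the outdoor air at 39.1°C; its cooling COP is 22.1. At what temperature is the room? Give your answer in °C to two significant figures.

26 °C

For a Carnot refrigerator COP_R = T_C/(T_H − T_C), so T_C = COP·T_H/(1 + COP).
With T_H = 312.25 K, T_C = 22.1 × 312.25/23.10 = 298.73 K.
Converting, 298.73 K = 25.58°C.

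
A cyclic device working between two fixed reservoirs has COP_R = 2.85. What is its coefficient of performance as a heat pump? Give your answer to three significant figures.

3.85

The first law on one cycle gives Q_H = Q_C + W, so Q_H/W = Q_C/W + 1.
COP_HP = COP_R + 1 = 2.85 + 1 = 3.85.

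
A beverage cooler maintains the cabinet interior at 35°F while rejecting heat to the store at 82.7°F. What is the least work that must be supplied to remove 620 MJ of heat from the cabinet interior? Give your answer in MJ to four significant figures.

59.79 MJ

In absolute terms T_C = 274.82 K and T_H = 301.32 K, so ΔT = 26.50 K.
The reversible limit is COP_R = T_C/ΔT = 10.37, so W_min = Q_C/COP = Q_C·ΔT/T_C.
W_min = 620.0 × 26.50/274.82 = 59.79 MJ.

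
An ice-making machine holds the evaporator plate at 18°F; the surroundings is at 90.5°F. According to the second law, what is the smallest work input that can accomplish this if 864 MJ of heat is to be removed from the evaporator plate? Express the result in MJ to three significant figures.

In absolute terms T_C = 265.37 K and T_H = 305.65 K, so ΔT = 40.28 K.
The reversible limit is COP_R = T_C/ΔT = 6.589, so W_min = Q_C/COP = Q_C·ΔT/T_C.
W_min = 864.0 × 40.28/265.37 = 131.1 MJ.

131 MJ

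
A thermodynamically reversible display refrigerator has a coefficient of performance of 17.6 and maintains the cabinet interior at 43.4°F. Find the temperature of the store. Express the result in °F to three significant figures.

COP_R = T_C/(T_H − T_C) gives T_H − T_C = T_C/COP.
With T_C = 279.48 K, T_H = 279.48 × (1 + 1/17.6) = 295.36 K.
Converting, 295.36 K = 71.98°F.

72.0 °F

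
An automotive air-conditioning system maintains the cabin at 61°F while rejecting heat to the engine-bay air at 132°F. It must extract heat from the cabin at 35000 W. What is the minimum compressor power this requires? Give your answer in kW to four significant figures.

4.773 kW

In absolute terms T_C = 289.26 K and T_H = 328.71 K, so ΔT = 39.44 K.
COP_Carnot = T_C/ΔT = 289.26/39.44 = 7.333.
Ẇ_min = Q̇/COP_Carnot = 35000/7.333 = 4773 W = 4.773 kW.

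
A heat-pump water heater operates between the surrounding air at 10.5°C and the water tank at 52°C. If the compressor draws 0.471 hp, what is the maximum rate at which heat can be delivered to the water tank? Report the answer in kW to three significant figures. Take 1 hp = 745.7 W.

2.75 kW

In absolute terms T_C = 283.65 K and T_H = 325.15 K, so ΔT = 41.50 K.
COP_Carnot = T_H/ΔT = 325.15/41.50 = 7.835.
Q̇_max = COP_Carnot × Ẇ = 7.835 × 0.4710 hp = 3.690 hp = 2.752 kW.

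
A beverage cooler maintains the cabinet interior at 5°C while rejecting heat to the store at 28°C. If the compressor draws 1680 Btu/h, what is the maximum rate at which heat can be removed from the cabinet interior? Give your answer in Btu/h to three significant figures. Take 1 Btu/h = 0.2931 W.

In absolute terms T_C = 278.15 K and T_H = 301.15 K, so ΔT = 23.00 K.
COP_Carnot = T_C/ΔT = 278.15/23.00 = 12.09.
Q̇_max = COP_Carnot × Ẇ = 12.09 × 1680 Btu/h = 20320 Btu/h.

20300 Btu/h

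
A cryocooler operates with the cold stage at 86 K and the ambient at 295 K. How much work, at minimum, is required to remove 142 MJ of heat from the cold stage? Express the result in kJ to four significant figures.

The reservoir spacing is ΔT = 295 − 86 = 209.0 K.
The reversible limit is COP_R = T_C/ΔT = 0.4115, so W_min = Q_C/COP = Q_C·ΔT/T_C.
W_min = 142.0 × 209.0/86.00 = 345.1 MJ = 345100 kJ.

345100 kJ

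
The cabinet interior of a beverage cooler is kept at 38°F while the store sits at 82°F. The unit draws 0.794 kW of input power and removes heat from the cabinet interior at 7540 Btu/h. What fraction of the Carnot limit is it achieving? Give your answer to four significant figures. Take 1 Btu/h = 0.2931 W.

Converting, Q̇_C = 7540 Btu/h = 2.210 kW, so COP_actual = Q̇_C/Ẇ = 2.210/0.7940 = 2.783.
In absolute terms T_C = 276.48 K and T_H = 300.93 K, so ΔT = 24.44 K.
COP_Carnot = T_C/ΔT = 276.48/24.44 = 11.31.
η_II = COP_actual/COP_Carnot = 2.783/11.31 = 0.2461.

0.2461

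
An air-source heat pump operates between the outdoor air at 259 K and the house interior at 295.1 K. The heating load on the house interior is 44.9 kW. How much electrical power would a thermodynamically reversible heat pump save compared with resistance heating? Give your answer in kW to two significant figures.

The reservoir spacing is ΔT = 295.1 − 259 = 36.10 K.
COP_Carnot = T_H/ΔT = 295.10/36.10 = 8.175.
Resistance heating needs Ẇ_res = Q̇_H = 44.90 kW; the reversible heat pump needs only Ẇ_hp = Q̇_H/COP = 5.493 kW.
Saving = 44.90 − 5.493 = 39.41 kW.

39 kW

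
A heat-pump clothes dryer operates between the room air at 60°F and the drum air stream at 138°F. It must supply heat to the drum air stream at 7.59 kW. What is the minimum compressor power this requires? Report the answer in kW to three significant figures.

In absolute terms T_C = 288.71 K and T_H = 332.04 K, so ΔT = 43.33 K.
COP_Carnot = T_H/ΔT = 332.04/43.33 = 7.662.
Ẇ_min = Q̇/COP_Carnot = 7.590/7.662 = 0.9905 kW.

0.991 kW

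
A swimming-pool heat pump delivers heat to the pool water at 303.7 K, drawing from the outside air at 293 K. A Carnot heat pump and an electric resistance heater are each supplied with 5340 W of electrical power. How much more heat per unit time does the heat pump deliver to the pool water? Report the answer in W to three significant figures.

146000 W

The reservoir spacing is ΔT = 303.7 − 293 = 10.70 K.
COP_Carnot = T_H/ΔT = 303.70/10.70 = 28.38.
The heat pump delivers Q̇_H = COP × Ẇ = 151600 W; the resistance heater delivers Ẇ = 5340 W.
Extra = (COP − 1)·Ẇ = 146200 W.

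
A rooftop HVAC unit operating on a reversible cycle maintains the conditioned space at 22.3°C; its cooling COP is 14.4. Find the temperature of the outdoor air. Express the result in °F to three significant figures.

COP_R = T_C/(T_H − T_C) gives T_H − T_C = T_C/COP.
With T_C = 295.45 K, T_H = 295.45 × (1 + 1/14.4) = 315.97 K.
Converting, 315.97 K = 109.07°F.

109 °F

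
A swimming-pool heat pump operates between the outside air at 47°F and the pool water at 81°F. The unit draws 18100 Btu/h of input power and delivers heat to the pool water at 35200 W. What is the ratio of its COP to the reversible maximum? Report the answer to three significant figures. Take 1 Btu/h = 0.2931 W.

0.417

Converting, Q̇_H = 35200 W = 120100 Btu/h, so COP_actual = Q̇_H/Ẇ = 120100/18100 = 6.635.
In absolute terms T_C = 281.48 K and T_H = 300.37 K, so ΔT = 18.89 K.
COP_Carnot = T_H/ΔT = 300.37/18.89 = 15.90.
η_II = COP_actual/COP_Carnot = 6.635/15.90 = 0.4172.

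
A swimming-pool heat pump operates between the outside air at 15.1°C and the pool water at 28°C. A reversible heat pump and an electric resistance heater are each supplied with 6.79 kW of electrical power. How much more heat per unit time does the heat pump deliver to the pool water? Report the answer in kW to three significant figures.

152 kW

In absolute terms T_C = 288.25 K and T_H = 301.15 K, so ΔT = 12.90 K.
COP_Carnot = T_H/ΔT = 301.15/12.90 = 23.34.
The heat pump delivers Q̇_H = COP × Ẇ = 158.5 kW; the resistance heater delivers Ẇ = 6.790 kW.
Extra = (COP − 1)·Ẇ = 151.7 kW.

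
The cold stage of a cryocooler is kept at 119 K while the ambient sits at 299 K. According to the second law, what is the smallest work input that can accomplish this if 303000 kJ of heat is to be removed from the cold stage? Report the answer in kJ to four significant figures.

The reservoir spacing is ΔT = 299 − 119 = 180.0 K.
The reversible limit is COP_R = T_C/ΔT = 0.6611, so W_min = Q_C/COP = Q_C·ΔT/T_C.
W_min = 303000 × 180.0/119.00 = 458300 kJ.

458300 kJ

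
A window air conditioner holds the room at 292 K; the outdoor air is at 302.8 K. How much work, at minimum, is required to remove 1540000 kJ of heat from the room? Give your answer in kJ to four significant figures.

The reservoir spacing is ΔT = 302.8 − 292 = 10.80 K.
The reversible limit is COP_R = T_C/ΔT = 27.04, so W_min = Q_C/COP = Q_C·ΔT/T_C.
W_min = 1540000 × 10.80/292.00 = 56960 kJ.

56960 kJ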